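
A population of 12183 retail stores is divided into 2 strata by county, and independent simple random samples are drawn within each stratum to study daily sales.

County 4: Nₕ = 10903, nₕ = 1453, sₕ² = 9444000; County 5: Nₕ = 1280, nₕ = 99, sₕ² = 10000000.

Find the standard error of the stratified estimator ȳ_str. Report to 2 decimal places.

74.44

Var(ȳ_str) = Σₕ Wₕ²(1 − fₕ)sₕ²/nₕ with Wₕ = Nₕ/N, N = 12183.
County 4: Wₕ = 0.89493557; term = 0.89493557²·(1 − 0.13326607)·9444000/1453 = 4511.9024.
County 5: Wₕ = 0.10506443; term = 0.10506443²·(1 − 0.07734375)·10000000/99 = 1028.765.
Sum = 5540.6674.
SE = √(5540.6674) = 74.44.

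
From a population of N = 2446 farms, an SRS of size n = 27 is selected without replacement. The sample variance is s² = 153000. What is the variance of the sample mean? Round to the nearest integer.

Under SRS without replacement, Var(ȳ) = (1 − f)·s²/n with f = n/N = 27/2446 = 0.01103843.
Var(ȳ) = (1 − 0.01103843)·153000/27 = 0.98896157·5666.6667 = 5604.1156.

5604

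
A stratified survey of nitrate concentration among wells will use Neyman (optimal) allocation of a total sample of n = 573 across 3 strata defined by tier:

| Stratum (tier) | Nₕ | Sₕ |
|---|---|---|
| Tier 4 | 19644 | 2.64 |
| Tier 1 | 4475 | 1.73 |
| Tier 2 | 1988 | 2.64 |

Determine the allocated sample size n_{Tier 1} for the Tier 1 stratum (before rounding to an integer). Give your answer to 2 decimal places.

68.40

Neyman allocation: nₕ = n·NₕSₕ / Σⱼ NⱼSⱼ.
Σ NⱼSⱼ = 19644·2.64 + 4475·1.73 + 1988·2.64 = 64850.23.
n_{Tier 1} = 573·4475·1.73 / 64850.23 = 68.40.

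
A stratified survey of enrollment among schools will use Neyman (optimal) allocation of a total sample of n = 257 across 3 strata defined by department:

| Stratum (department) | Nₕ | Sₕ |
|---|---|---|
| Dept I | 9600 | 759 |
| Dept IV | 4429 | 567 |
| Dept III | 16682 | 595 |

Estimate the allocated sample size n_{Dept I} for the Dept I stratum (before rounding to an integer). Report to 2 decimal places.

94.94

Neyman allocation: nₕ = n·NₕSₕ / Σⱼ NⱼSⱼ.
Σ NⱼSⱼ = 9600·759 + 4429·567 + 16682·595 = 1.9723433 × 10^7.
n_{Dept I} = 257·9600·759 / (1.9723433 × 10^7) = 94.94.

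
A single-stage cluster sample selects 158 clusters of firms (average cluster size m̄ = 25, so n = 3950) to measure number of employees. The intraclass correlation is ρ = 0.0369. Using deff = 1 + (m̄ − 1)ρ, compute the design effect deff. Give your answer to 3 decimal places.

1.886

deff = 1 + (25 − 1)·0.0369 = 1 + 0.8856 = 1.8856.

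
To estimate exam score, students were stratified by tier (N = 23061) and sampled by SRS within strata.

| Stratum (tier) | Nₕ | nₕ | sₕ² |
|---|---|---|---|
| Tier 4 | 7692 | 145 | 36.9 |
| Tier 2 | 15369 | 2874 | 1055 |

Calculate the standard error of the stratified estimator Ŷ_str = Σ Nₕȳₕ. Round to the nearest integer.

Var(Ŷ_str) = Σₕ Nₕ²(1 − fₕ)sₕ²/nₕ.
Tier 4: 7692²·(1 − 145/7692)·36.9/145 = 1.4773112 × 10^7.
Tier 2: 15369²·(1 − 2874/15369)·1055/2874 = 7.0493255 × 10^7.
Sum = 8.5266367 × 10^7.
SE = √(8.5266367 × 10^7) = 9234.

9234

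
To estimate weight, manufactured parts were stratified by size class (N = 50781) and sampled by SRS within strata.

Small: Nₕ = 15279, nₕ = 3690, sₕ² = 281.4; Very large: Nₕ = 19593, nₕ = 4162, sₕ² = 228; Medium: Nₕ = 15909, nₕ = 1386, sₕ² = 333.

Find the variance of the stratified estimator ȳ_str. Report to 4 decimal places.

0.0332

Var(ȳ_str) = Σₕ Wₕ²(1 − fₕ)sₕ²/nₕ with Wₕ = Nₕ/N, N = 50781.
Small: Wₕ = 0.30088025; term = 0.30088025²·(1 − 0.24150795)·281.4/3690 = 0.0052364399.
Very large: Wₕ = 0.38583328; term = 0.38583328²·(1 − 0.21242280)·228/4162 = 0.0064228131.
Medium: Wₕ = 0.31328647; term = 0.31328647²·(1 − 0.08712050)·333/1386 = 0.021526713.
Sum = 0.033185966.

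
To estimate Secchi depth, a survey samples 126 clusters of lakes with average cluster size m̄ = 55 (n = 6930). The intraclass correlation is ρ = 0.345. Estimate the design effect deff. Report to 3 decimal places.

19.630

deff = 1 + (55 − 1)·0.345 = 1 + 18.63 = 19.63.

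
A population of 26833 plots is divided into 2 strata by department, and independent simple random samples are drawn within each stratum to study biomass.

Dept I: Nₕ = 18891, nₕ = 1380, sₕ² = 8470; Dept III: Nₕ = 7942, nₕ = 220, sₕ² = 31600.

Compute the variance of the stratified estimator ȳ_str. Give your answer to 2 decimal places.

15.05

Var(ȳ_str) = Σₕ Wₕ²(1 − fₕ)sₕ²/nₕ with Wₕ = Nₕ/N, N = 26833.
Dept I: Wₕ = 0.70402117; term = 0.70402117²·(1 − 0.07305066)·8470/1380 = 2.8198873.
Dept III: Wₕ = 0.29597883; term = 0.29597883²·(1 − 0.02770083)·31600/220 = 12.234483.
Sum = 15.05437.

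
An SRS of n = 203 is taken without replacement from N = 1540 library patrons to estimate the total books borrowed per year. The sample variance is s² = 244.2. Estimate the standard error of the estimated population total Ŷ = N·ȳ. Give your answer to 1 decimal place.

1573.8

Var(Ŷ) = N²·Var(ȳ) = N²·(1 − n/N)·s²/n.
f = 203/1540 = 0.13181818; Var(ȳ) = 0.86818182·244.2/203 = 1.0443842.
Var(Ŷ) = 1540² · 1.0443842 = 2.4768616 × 10^6.
SE(Ŷ) = √(2.4768616 × 10^6) = 1573.8.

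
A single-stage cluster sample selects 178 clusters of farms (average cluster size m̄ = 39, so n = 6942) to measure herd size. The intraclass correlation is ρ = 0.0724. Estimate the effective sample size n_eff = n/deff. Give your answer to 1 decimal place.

deff = 1 + (39 − 1)·0.0724 = 1 + 2.7512 = 3.7512.
n_eff = 6942 / 3.7512 = 1850.6.

1850.6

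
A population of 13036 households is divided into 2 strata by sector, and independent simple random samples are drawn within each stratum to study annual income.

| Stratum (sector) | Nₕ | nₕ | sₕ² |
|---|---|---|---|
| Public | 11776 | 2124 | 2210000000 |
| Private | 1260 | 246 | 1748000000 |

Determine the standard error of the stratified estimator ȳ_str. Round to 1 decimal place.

Var(ȳ_str) = Σₕ Wₕ²(1 − fₕ)sₕ²/nₕ with Wₕ = Nₕ/N, N = 13036.
Public: Wₕ = 0.90334458; term = 0.90334458²·(1 − 0.18036685)·2210000000/2124 = 695927.77.
Private: Wₕ = 0.09665542; term = 0.09665542²·(1 − 0.19523810)·1748000000/246 = 53422.735.
Sum = 749350.51.
SE = √(749350.51) = 865.7.

865.7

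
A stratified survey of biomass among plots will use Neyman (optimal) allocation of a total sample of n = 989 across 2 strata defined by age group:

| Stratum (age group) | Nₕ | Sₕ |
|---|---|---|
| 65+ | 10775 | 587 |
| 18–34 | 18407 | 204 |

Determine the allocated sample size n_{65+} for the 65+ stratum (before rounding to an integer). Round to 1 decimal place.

620.6

Neyman allocation: nₕ = n·NₕSₕ / Σⱼ NⱼSⱼ.
Σ NⱼSⱼ = 10775·587 + 18407·204 = 1.0079953 × 10^7.
n_{65+} = 989·10775·587 / (1.0079953 × 10^7) = 620.6.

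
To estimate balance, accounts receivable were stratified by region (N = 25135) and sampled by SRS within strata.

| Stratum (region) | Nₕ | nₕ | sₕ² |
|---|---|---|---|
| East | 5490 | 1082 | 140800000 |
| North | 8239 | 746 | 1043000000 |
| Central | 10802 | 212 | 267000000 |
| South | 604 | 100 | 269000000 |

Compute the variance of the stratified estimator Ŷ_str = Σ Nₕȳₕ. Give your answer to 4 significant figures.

Var(Ŷ_str) = Σₕ Nₕ²(1 − fₕ)sₕ²/nₕ.
East: 5490²·(1 − 1082/5490)·140800000/1082 = 3.1491208 × 10^12.
North: 8239²·(1 − 746/8239)·1043000000/746 = 8.6312902 × 10^13.
Central: 10802²·(1 − 212/10802)·267000000/212 = 1.4407066 × 10^14.
South: 604²·(1 − 100/604)·269000000/100 = 8.1887904 × 10^11.
Sum = 2.3435156 × 10^14.

2.344 × 10^14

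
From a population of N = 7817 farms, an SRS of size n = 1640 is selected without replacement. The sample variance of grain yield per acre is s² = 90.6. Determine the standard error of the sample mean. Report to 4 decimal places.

Under SRS without replacement, Var(ȳ) = (1 − f)·s²/n with f = n/N = 1640/7817 = 0.20979916.
Var(ȳ) = (1 − 0.20979916)·90.6/1640 = 0.79020084·0.055243902 = 0.043653778.
SE(ȳ) = √(0.043653778) = 0.2089.

0.2089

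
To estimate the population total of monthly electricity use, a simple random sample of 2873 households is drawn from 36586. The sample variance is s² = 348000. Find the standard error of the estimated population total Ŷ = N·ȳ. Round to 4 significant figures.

386500

Var(Ŷ) = N²·Var(ȳ) = N²·(1 − n/N)·s²/n.
f = 2873/36586 = 0.07852731; Var(ȳ) = 0.92147269·348000/2873 = 111.61591.
Var(Ŷ) = 36586² · 111.61591 = 1.4940185 × 10^11.
SE(Ŷ) = √(1.4940185 × 10^11) = 386500.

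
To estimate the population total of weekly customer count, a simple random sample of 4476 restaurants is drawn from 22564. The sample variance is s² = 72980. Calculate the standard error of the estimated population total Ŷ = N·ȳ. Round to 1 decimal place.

81575.6

Var(Ŷ) = N²·Var(ȳ) = N²·(1 − n/N)·s²/n.
f = 4476/22564 = 0.19836908; Var(ȳ) = 0.80163092·72980/4476 = 13.070381.
Var(Ŷ) = 22564² · 13.070381 = 6.6545766 × 10^9.
SE(Ŷ) = √(6.6545766 × 10^9) = 81575.6.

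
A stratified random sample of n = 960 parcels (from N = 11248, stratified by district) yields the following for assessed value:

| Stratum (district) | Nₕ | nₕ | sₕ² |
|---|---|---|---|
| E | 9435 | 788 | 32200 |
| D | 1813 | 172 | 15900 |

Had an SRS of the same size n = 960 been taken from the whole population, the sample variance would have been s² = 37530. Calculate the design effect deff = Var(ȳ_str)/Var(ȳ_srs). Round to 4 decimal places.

0.7977

Var(ȳ_str) = Σ Wₕ²(1−fₕ)sₕ²/nₕ with Wₕ = Nₕ/11248:
  E: (9435/11248)²·(1−788/9435)·32200/788 = 26.350351
  D: (1813/11248)²·(1−172/1813)·15900/172 = 2.1738243
  → Var(ȳ_str) = 28.524175.
Var(ȳ_srs) = (1 − 960/11248)·37530/960 = 35.757157.
deff = 28.524175 / 35.757157 = 0.7977.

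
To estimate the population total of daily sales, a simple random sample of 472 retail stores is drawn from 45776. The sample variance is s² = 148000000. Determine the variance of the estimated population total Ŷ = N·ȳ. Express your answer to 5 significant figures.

6.5027 × 10^14

Var(Ŷ) = N²·Var(ȳ) = N²·(1 − n/N)·s²/n.
f = 472/45776 = 0.01031108; Var(ȳ) = 0.98968892·148000000/472 = 310326.19.
Var(Ŷ) = 45776² · 310326.19 = 6.5027059 × 10^14.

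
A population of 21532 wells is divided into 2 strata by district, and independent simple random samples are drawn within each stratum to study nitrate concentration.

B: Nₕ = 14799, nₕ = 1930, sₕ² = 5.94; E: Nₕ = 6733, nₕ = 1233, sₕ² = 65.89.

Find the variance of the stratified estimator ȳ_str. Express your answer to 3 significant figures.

Var(ȳ_str) = Σₕ Wₕ²(1 − fₕ)sₕ²/nₕ with Wₕ = Nₕ/N, N = 21532.
B: Wₕ = 0.68730262; term = 0.68730262²·(1 − 0.13041422)·5.94/1930 = 0.0012642634.
E: Wₕ = 0.31269738; term = 0.31269738²·(1 − 0.18312788)·65.89/1233 = 0.0042683399.
Sum = 0.0055326033.

0.00553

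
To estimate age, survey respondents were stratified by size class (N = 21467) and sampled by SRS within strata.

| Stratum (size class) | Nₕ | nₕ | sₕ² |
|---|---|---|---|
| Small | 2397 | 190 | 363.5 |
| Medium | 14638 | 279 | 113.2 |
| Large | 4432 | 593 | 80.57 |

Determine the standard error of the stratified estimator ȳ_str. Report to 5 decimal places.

0.46047

Var(ȳ_str) = Σₕ Wₕ²(1 − fₕ)sₕ²/nₕ with Wₕ = Nₕ/N, N = 21467.
Small: Wₕ = 0.11165976; term = 0.11165976²·(1 − 0.07926575)·363.5/190 = 0.021962333.
Medium: Wₕ = 0.68188382; term = 0.68188382²·(1 − 0.01905998)·113.2/279 = 0.18505697.
Large: Wₕ = 0.20645642; term = 0.20645642²·(1 − 0.13379964)·80.57/593 = 0.0050164192.
Sum = 0.21203572.
SE = √(0.21203572) = 0.46047.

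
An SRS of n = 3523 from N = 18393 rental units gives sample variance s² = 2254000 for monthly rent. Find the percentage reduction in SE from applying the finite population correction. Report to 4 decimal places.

f = n/N = 3523/18393 = 0.19154026.
SE_no-fpc = √(s²/n) = 25.294182; SE_fpc = √((1−f)s²/n) = 22.743109.
Ratio = √(1−f) = 0.89914389. Reduction = 100·(1 − 0.89914389) = 10.0856%.

10.0856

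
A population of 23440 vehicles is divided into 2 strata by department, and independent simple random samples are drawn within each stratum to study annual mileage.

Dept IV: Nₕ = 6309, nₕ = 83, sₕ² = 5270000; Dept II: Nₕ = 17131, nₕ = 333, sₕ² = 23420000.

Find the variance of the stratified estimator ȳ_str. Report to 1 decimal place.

41374.9

Var(ȳ_str) = Σₕ Wₕ²(1 − fₕ)sₕ²/nₕ with Wₕ = Nₕ/N, N = 23440.
Dept IV: Wₕ = 0.26915529; term = 0.26915529²·(1 − 0.01315581)·5270000/83 = 4539.2798.
Dept II: Wₕ = 0.73084471; term = 0.73084471²·(1 − 0.01943844)·23420000/333 = 36835.599.
Sum = 41374.879.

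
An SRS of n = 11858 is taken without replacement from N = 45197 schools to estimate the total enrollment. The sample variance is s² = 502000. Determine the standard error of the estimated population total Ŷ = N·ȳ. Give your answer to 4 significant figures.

Var(Ŷ) = N²·Var(ȳ) = N²·(1 − n/N)·s²/n.
f = 11858/45197 = 0.26236255; Var(ȳ) = 0.73763745·502000/11858 = 31.227357.
Var(Ŷ) = 45197² · 31.227357 = 6.3790271 × 10^10.
SE(Ŷ) = √(6.3790271 × 10^10) = 252600.

252600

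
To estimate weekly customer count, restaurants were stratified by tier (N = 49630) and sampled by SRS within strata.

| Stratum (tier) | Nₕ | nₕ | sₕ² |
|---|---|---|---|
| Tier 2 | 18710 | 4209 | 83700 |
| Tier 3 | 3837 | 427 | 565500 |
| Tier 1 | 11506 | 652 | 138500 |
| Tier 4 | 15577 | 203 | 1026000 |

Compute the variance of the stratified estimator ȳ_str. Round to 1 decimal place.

511.4

Var(ȳ_str) = Σₕ Wₕ²(1 − fₕ)sₕ²/nₕ with Wₕ = Nₕ/N, N = 49630.
Tier 2: Wₕ = 0.37698972; term = 0.37698972²·(1 − 0.22495991)·83700/4209 = 2.1904317.
Tier 3: Wₕ = 0.07731211; term = 0.07731211²·(1 − 0.11128486)·565500/427 = 7.0349718.
Tier 1: Wₕ = 0.23183558; term = 0.23183558²·(1 − 0.05666609)·138500/652 = 10.7703.
Tier 4: Wₕ = 0.31386258; term = 0.31386258²·(1 − 0.01303203)·1026000/203 = 491.3981.
Sum = 511.3938.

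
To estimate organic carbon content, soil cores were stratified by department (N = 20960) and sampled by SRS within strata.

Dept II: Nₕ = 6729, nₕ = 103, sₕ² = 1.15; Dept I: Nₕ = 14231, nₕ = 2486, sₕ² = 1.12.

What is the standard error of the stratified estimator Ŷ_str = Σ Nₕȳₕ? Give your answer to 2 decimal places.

Var(Ŷ_str) = Σₕ Nₕ²(1 − fₕ)sₕ²/nₕ.
Dept II: 6729²·(1 − 103/6729)·1.15/103 = 497808.81.
Dept I: 14231²·(1 − 2486/14231)·1.12/2486 = 75301.797.
Sum = 573110.61.
SE = √(573110.61) = 757.04.

757.04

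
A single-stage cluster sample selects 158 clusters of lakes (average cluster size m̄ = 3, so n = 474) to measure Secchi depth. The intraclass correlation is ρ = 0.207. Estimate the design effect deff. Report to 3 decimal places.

deff = 1 + (3 − 1)·0.207 = 1 + 0.414 = 1.414.

1.414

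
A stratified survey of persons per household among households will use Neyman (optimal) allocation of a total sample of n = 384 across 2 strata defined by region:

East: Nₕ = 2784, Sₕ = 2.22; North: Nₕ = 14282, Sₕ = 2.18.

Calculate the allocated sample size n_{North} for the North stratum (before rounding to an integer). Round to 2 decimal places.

Neyman allocation: nₕ = n·NₕSₕ / Σⱼ NⱼSⱼ.
Σ NⱼSⱼ = 2784·2.22 + 14282·2.18 = 37315.24.
n_{North} = 384·14282·2.18 / 37315.24 = 320.40.

320.40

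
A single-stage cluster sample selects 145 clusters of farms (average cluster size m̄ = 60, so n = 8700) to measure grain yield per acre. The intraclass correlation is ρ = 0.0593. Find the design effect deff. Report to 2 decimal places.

deff = 1 + (60 − 1)·0.0593 = 1 + 3.4987 = 4.4987.

4.50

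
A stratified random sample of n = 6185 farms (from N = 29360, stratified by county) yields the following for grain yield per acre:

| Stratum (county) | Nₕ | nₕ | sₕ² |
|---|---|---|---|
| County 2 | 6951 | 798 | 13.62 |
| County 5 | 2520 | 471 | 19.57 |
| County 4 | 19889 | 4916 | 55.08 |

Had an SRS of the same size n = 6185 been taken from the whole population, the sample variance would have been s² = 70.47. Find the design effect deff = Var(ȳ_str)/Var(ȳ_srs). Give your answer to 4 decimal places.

Var(ȳ_str) = Σ Wₕ²(1−fₕ)sₕ²/nₕ with Wₕ = Nₕ/29360:
  County 2: (6951/29360)²·(1−798/6951)·13.62/798 = 8.4683016 × 10^-4
  County 5: (2520/29360)²·(1−471/2520)·19.57/471 = 2.4888591 × 10^-4
  County 4: (19889/29360)²·(1−4916/19889)·55.08/4916 = 0.0038707197
  → Var(ȳ_str) = 0.0049664358.
Var(ȳ_srs) = (1 − 6185/29360)·70.47/6185 = 0.0089934901.
deff = 0.0049664358 / 0.0089934901 = 0.5522.

0.5522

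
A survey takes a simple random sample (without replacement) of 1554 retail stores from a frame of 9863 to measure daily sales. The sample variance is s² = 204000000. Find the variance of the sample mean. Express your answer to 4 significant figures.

110600

Under SRS without replacement, Var(ȳ) = (1 − f)·s²/n with f = n/N = 1554/9863 = 0.15755855.
Var(ȳ) = (1 − 0.15755855)·204000000/1554 = 0.84244145·131274.13 = 110590.77.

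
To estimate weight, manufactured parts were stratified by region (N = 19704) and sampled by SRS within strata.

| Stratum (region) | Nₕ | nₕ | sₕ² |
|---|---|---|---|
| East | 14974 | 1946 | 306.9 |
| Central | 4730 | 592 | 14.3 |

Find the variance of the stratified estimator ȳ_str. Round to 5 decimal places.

0.08046

Var(ȳ_str) = Σₕ Wₕ²(1 − fₕ)sₕ²/nₕ with Wₕ = Nₕ/N, N = 19704.
East: Wₕ = 0.75994722; term = 0.75994722²·(1 − 0.12995859)·306.9/1946 = 0.079242986.
Central: Wₕ = 0.24005278; term = 0.24005278²·(1 − 0.12515856)·14.3/592 = 0.0012177473.
Sum = 0.080460733.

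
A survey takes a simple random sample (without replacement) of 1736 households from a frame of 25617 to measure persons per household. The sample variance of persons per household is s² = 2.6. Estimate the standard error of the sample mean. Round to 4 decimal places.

0.0374

Under SRS without replacement, Var(ȳ) = (1 − f)·s²/n with f = n/N = 1736/25617 = 0.06776750.
Var(ȳ) = (1 − 0.06776750)·2.6/1736 = 0.93223250·0.0014976959 = 0.0013962008.
SE(ȳ) = √(0.0013962008) = 0.0374.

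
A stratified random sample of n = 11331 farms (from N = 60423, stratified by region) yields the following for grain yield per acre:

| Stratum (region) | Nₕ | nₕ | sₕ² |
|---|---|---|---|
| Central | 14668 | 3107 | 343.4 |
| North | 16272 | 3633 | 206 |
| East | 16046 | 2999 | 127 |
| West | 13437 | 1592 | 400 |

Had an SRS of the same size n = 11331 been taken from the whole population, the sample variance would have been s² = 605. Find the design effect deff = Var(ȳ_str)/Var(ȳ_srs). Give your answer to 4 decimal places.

0.5004

Var(ȳ_str) = Σ Wₕ²(1−fₕ)sₕ²/nₕ with Wₕ = Nₕ/60423:
  Central: (14668/60423)²·(1−3107/14668)·343.4/3107 = 0.0051335852
  North: (16272/60423)²·(1−3633/16272)·206/3633 = 0.0031941176
  East: (16046/60423)²·(1−2999/16046)·127/2999 = 0.0024282877
  West: (13437/60423)²·(1−1592/13437)·400/1592 = 0.01095342
  → Var(ȳ_str) = 0.021709411.
Var(ȳ_srs) = (1 − 11331/60423)·605/11331 = 0.043380602.
deff = 0.021709411 / 0.043380602 = 0.5004.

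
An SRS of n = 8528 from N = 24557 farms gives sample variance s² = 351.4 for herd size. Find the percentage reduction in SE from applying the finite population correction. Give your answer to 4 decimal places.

f = n/N = 8528/24557 = 0.34727369.
SE_no-fpc = √(s²/n) = 0.20299123; SE_fpc = √((1−f)s²/n) = 0.16399962.
Ratio = √(1−f) = 0.80791479. Reduction = 100·(1 − 0.80791479) = 19.2085%.

19.2085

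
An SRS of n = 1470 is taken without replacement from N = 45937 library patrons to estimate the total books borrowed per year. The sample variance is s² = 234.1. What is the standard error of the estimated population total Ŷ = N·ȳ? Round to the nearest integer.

Var(Ŷ) = N²·Var(ȳ) = N²·(1 − n/N)·s²/n.
f = 1470/45937 = 0.03200035; Var(ȳ) = 0.96799965·234.1/1470 = 0.15415559.
Var(Ŷ) = 45937² · 0.15415559 = 3.2530035 × 10^8.
SE(Ŷ) = √(3.2530035 × 10^8) = 18036.

18036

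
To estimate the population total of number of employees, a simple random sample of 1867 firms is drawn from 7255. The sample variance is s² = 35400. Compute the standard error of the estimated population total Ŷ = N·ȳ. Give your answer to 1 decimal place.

27224.6

Var(Ŷ) = N²·Var(ȳ) = N²·(1 − n/N)·s²/n.
f = 1867/7255 = 0.25733977; Var(ȳ) = 0.74266023·35400/1867 = 14.081506.
Var(Ŷ) = 7255² · 14.081506 = 7.4118042 × 10^8.
SE(Ŷ) = √(7.4118042 × 10^8) = 27224.6.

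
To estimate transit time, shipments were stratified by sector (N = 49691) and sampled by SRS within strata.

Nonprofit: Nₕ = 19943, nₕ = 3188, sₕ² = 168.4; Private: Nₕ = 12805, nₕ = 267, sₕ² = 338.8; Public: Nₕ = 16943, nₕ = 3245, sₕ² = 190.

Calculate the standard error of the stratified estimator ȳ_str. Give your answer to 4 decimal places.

0.3085

Var(ȳ_str) = Σₕ Wₕ²(1 − fₕ)sₕ²/nₕ with Wₕ = Nₕ/N, N = 49691.
Nonprofit: Wₕ = 0.40134028; term = 0.40134028²·(1 − 0.15985559)·168.4/3188 = 0.0071483074.
Private: Wₕ = 0.25769254; term = 0.25769254²·(1 − 0.02085123)·338.8/267 = 0.082505807.
Public: Wₕ = 0.34096718; term = 0.34096718²·(1 − 0.19152452)·190/3245 = 0.0055033977.
Sum = 0.095157512.
SE = √(0.095157512) = 0.3085.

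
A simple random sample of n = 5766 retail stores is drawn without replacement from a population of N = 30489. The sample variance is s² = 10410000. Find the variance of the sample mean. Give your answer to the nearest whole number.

Under SRS without replacement, Var(ȳ) = (1 − f)·s²/n with f = n/N = 5766/30489 = 0.18911739.
Var(ȳ) = (1 − 0.18911739)·10410000/5766 = 0.81088261·1805.411 = 1463.9764.

1464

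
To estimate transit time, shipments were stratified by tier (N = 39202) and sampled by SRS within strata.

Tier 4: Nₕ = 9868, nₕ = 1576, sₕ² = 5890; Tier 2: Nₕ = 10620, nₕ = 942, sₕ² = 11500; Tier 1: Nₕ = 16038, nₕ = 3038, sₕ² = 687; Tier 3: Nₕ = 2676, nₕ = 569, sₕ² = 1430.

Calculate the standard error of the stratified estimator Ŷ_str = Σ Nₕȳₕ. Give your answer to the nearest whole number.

Var(Ŷ_str) = Σₕ Nₕ²(1 − fₕ)sₕ²/nₕ.
Tier 4: 9868²·(1 − 1576/9868)·5890/1576 = 3.0580707 × 10^8.
Tier 2: 10620²·(1 − 942/10620)·11500/942 = 1.2547496 × 10^9.
Tier 1: 16038²·(1 − 3038/16038)·687/3038 = 4.7147919 × 10^7.
Tier 3: 2676²·(1 − 569/2676)·1430/569 = 1.4170149 × 10^7.
Sum = 1.6218747 × 10^9.
SE = √(1.6218747 × 10^9) = 40273.

40273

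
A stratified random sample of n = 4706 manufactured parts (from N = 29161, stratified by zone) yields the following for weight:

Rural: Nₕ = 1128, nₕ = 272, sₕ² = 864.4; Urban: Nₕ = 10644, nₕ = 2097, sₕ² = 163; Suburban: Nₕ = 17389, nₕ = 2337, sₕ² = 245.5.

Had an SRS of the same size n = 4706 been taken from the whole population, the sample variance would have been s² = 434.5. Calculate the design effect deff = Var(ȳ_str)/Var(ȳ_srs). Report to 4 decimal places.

Var(ȳ_str) = Σ Wₕ²(1−fₕ)sₕ²/nₕ with Wₕ = Nₕ/29161:
  Rural: (1128/29161)²·(1−272/1128)·864.4/272 = 0.0036084766
  Urban: (10644/29161)²·(1−2097/10644)·163/2097 = 0.0083157786
  Suburban: (17389/29161)²·(1−2337/17389)·245.5/2337 = 0.032333802
  → Var(ȳ_str) = 0.044258057.
Var(ȳ_srs) = (1 − 4706/29161)·434.5/4706 = 0.077428904.
deff = 0.044258057 / 0.077428904 = 0.5716.

0.5716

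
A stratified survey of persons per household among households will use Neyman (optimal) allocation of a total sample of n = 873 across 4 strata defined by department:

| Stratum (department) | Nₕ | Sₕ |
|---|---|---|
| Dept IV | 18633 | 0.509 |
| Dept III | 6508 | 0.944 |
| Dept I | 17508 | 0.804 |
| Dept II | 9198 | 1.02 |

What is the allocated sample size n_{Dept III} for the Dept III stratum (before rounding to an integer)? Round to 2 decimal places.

Neyman allocation: nₕ = n·NₕSₕ / Σⱼ NⱼSⱼ.
Σ NⱼSⱼ = 18633·0.509 + 6508·0.944 + 17508·0.804 + 9198·1.02 = 39086.141.
n_{Dept III} = 873·6508·0.944 / 39086.141 = 137.22.

137.22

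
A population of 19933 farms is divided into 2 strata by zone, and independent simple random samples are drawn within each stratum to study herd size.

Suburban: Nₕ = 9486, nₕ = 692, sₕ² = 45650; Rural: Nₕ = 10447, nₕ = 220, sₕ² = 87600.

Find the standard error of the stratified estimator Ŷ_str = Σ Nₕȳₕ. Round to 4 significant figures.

219200

Var(Ŷ_str) = Σₕ Nₕ²(1 − fₕ)sₕ²/nₕ.
Suburban: 9486²·(1 − 692/9486)·45650/692 = 5.5030603 × 10^9.
Rural: 10447²·(1 − 220/10447)·87600/220 = 4.254233 × 10^10.
Sum = 4.804539 × 10^10.
SE = √(4.804539 × 10^10) = 219200.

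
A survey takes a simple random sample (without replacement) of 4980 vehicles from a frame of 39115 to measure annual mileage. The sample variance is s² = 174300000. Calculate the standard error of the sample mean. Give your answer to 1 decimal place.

Under SRS without replacement, Var(ȳ) = (1 − f)·s²/n with f = n/N = 4980/39115 = 0.12731689.
Var(ȳ) = (1 − 0.12731689)·174300000/4980 = 0.87268311·35000 = 30543.909.
SE(ȳ) = √(30543.909) = 174.8.

174.8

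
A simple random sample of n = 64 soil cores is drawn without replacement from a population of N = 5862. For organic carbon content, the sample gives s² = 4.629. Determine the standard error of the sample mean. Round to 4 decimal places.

0.2675

Under SRS without replacement, Var(ȳ) = (1 − f)·s²/n with f = n/N = 64/5862 = 0.01091778.
Var(ȳ) = (1 − 0.01091778)·4.629/64 = 0.98908222·0.072328125 = 0.071538463.
SE(ȳ) = √(0.071538463) = 0.2675.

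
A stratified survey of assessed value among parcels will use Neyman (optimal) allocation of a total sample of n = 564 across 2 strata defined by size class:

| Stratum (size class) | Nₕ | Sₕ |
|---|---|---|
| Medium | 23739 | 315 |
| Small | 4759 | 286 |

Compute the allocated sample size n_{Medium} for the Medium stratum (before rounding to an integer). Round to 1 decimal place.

477.2

Neyman allocation: nₕ = n·NₕSₕ / Σⱼ NⱼSⱼ.
Σ NⱼSⱼ = 23739·315 + 4759·286 = 8.838859 × 10^6.
n_{Medium} = 564·23739·315 / (8.838859 × 10^6) = 477.2.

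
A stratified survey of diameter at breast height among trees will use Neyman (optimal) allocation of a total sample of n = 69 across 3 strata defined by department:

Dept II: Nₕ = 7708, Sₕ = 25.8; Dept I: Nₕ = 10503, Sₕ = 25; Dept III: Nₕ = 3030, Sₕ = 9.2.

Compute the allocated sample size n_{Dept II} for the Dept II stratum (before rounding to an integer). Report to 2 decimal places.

Neyman allocation: nₕ = n·NₕSₕ / Σⱼ NⱼSⱼ.
Σ NⱼSⱼ = 7708·25.8 + 10503·25 + 3030·9.2 = 489317.4.
n_{Dept II} = 69·7708·25.8 / 489317.4 = 28.04.

28.04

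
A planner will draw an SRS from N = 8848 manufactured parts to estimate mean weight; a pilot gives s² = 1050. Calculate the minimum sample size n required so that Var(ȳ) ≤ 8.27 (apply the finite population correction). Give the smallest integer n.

Without fpc, n₀ = s²/D = 1050/8.27 = 126.9649.
With fpc, (1 − n/N)·s²/n ≤ D requires n ≥ n₀/(1 + n₀/N) = 126.9649/(1 + 126.9649/8848) = 125.1688.
Rounding up, n = 126.

126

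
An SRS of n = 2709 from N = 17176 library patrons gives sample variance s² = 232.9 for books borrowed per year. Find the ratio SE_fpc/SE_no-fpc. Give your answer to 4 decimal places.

0.9178

f = n/N = 2709/17176 = 0.15772007.
SE_no-fpc = √(s²/n) = 0.29321099; SE_fpc = √((1−f)s²/n) = 0.26909676.
Ratio = √(1−f) = 0.91775810.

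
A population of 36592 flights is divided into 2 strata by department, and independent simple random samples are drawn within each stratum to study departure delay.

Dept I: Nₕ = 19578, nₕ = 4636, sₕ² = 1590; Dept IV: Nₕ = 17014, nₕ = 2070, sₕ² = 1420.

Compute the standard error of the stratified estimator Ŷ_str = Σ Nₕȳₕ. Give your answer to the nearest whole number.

16576

Var(Ŷ_str) = Σₕ Nₕ²(1 − fₕ)sₕ²/nₕ.
Dept I: 19578²·(1 − 4636/19578)·1590/4636 = 1.0032999 × 10^8.
Dept IV: 17014²·(1 − 2070/17014)·1420/2070 = 1.7441799 × 10^8.
Sum = 2.7474798 × 10^8.
SE = √(2.7474798 × 10^8) = 16576.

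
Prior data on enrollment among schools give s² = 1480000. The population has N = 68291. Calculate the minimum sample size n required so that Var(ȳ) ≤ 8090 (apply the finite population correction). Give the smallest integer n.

183

Without fpc, n₀ = s²/D = 1480000/8090 = 182.9419.
With fpc, (1 − n/N)·s²/n ≤ D requires n ≥ n₀/(1 + n₀/N) = 182.9419/(1 + 182.9419/68291) = 182.4531.
Rounding up, n = 183.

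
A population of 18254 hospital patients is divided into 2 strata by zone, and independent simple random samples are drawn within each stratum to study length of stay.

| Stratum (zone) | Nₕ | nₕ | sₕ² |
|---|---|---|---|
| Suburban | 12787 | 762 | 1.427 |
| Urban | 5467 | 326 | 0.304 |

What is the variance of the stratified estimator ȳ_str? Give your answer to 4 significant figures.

Var(ȳ_str) = Σₕ Wₕ²(1 − fₕ)sₕ²/nₕ with Wₕ = Nₕ/N, N = 18254.
Suburban: Wₕ = 0.70050400; term = 0.70050400²·(1 − 0.05959177)·1.427/762 = 8.6418487 × 10^-4.
Urban: Wₕ = 0.29949600; term = 0.29949600²·(1 − 0.05963051)·0.304/326 = 7.8656853 × 10^-5.
Sum = 9.4284172 × 10^-4.

9.428 × 10^-4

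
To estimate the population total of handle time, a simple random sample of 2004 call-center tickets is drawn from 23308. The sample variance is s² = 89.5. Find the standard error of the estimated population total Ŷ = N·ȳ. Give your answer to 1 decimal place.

Var(Ŷ) = N²·Var(ȳ) = N²·(1 − n/N)·s²/n.
f = 2004/23308 = 0.08597906; Var(ȳ) = 0.91402094·89.5/2004 = 0.040820795.
Var(Ŷ) = 23308² · 0.040820795 = 2.2176422 × 10^7.
SE(Ŷ) = √(2.2176422 × 10^7) = 4709.2.

4709.2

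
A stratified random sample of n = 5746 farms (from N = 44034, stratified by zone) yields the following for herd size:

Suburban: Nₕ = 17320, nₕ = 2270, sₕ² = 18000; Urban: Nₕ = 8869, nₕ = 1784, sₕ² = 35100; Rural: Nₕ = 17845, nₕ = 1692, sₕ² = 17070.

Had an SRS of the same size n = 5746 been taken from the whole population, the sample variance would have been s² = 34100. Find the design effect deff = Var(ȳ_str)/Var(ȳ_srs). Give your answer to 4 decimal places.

0.6208

Var(ȳ_str) = Σ Wₕ²(1−fₕ)sₕ²/nₕ with Wₕ = Nₕ/44034:
  Suburban: (17320/44034)²·(1−2270/17320)·18000/2270 = 1.065994
  Urban: (8869/44034)²·(1−1784/8869)·35100/1784 = 0.63760322
  Rural: (17845/44034)²·(1−1692/17845)·17070/1692 = 1.4997768
  → Var(ȳ_str) = 3.203374.
Var(ȳ_srs) = (1 − 5746/44034)·34100/5746 = 5.1601616.
deff = 3.203374 / 5.1601616 = 0.6208.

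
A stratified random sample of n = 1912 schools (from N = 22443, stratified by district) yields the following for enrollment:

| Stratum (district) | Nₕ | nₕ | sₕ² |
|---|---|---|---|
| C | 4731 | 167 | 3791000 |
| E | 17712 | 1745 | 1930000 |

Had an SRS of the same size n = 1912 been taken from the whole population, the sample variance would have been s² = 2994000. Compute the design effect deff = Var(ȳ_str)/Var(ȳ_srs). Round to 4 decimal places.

Var(ȳ_str) = Σ Wₕ²(1−fₕ)sₕ²/nₕ with Wₕ = Nₕ/22443:
  C: (4731/22443)²·(1−167/4731)·3791000/167 = 973.13721
  E: (17712/22443)²·(1−1745/17712)·1930000/1745 = 620.99912
  → Var(ȳ_str) = 1594.1363.
Var(ȳ_srs) = (1 − 1912/22443)·2994000/1912 = 1432.495.
deff = 1594.1363 / 1432.495 = 1.1128.

1.1128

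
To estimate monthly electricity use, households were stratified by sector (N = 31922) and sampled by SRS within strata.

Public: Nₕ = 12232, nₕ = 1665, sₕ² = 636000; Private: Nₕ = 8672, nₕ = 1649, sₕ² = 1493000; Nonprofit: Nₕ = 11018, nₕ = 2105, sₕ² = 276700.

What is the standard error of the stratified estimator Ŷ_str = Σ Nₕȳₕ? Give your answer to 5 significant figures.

342670

Var(Ŷ_str) = Σₕ Nₕ²(1 − fₕ)sₕ²/nₕ.
Public: 12232²·(1 − 1665/12232)·636000/1665 = 4.9373289 × 10^10.
Private: 8672²·(1 − 1649/8672)·1493000/1649 = 5.5141819 × 10^10.
Nonprofit: 11018²·(1 − 2105/11018)·276700/2105 = 1.2908736 × 10^10.
Sum = 1.1742384 × 10^11.
SE = √(1.1742384 × 10^11) = 342670.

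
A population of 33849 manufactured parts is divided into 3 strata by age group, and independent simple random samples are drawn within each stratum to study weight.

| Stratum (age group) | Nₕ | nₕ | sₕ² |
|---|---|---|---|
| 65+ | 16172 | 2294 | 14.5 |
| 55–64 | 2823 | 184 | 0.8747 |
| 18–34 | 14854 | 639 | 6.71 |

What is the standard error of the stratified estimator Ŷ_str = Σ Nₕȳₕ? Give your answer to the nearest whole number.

1916

Var(Ŷ_str) = Σₕ Nₕ²(1 − fₕ)sₕ²/nₕ.
65+: 16172²·(1 − 2294/16172)·14.5/2294 = 1.4186171 × 10^6.
55–64: 2823²·(1 − 184/2823)·0.8747/184 = 35415.353.
18–34: 14854²·(1 − 639/14854)·6.71/639 = 2.2172361 × 10^6.
Sum = 3.6712686 × 10^6.
SE = √(3.6712686 × 10^6) = 1916.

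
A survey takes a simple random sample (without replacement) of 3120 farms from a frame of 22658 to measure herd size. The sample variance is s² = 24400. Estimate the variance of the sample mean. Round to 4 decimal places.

6.7436

Under SRS without replacement, Var(ȳ) = (1 − f)·s²/n with f = n/N = 3120/22658 = 0.13769971.
Var(ȳ) = (1 − 0.13769971)·24400/3120 = 0.86230029·7.8205128 = 6.7436305.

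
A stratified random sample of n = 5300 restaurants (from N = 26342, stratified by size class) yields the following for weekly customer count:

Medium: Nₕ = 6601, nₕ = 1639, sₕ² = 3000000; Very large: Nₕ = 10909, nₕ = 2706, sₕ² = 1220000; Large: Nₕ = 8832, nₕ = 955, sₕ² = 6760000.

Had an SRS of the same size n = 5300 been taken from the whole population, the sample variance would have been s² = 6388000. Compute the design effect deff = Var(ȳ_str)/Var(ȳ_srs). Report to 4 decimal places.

0.8872

Var(ȳ_str) = Σ Wₕ²(1−fₕ)sₕ²/nₕ with Wₕ = Nₕ/26342:
  Medium: (6601/26342)²·(1−1639/6601)·3000000/1639 = 86.399515
  Very large: (10909/26342)²·(1−2706/10909)·1220000/2706 = 58.142299
  Large: (8832/26342)²·(1−955/8832)·6760000/955 = 709.68519
  → Var(ȳ_str) = 854.227.
Var(ȳ_srs) = (1 − 5300/26342)·6388000/5300 = 962.78055.
deff = 854.227 / 962.78055 = 0.8872.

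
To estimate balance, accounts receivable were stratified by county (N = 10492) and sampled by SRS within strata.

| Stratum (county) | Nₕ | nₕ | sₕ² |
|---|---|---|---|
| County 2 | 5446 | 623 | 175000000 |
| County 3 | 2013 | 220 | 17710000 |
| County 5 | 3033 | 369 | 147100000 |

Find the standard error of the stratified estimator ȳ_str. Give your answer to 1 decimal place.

Var(ȳ_str) = Σₕ Wₕ²(1 − fₕ)sₕ²/nₕ with Wₕ = Nₕ/N, N = 10492.
County 2: Wₕ = 0.51906214; term = 0.51906214²·(1 − 0.11439589)·175000000/623 = 67023.69.
County 3: Wₕ = 0.19186047; term = 0.19186047²·(1 − 0.10928962)·17710000/220 = 2639.3889.
County 5: Wₕ = 0.28907739; term = 0.28907739²·(1 − 0.12166172)·147100000/369 = 29260.138.
Sum = 98923.217.
SE = √(98923.217) = 314.5.

314.5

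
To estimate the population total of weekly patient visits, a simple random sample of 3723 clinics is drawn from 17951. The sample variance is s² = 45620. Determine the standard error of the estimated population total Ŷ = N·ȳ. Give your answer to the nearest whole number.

55943

Var(Ŷ) = N²·Var(ȳ) = N²·(1 − n/N)·s²/n.
f = 3723/17951 = 0.20739792; Var(ȳ) = 0.79260208·45620/3723 = 9.7121964.
Var(Ŷ) = 17951² · 9.7121964 = 3.1296426 × 10^9.
SE(Ŷ) = √(3.1296426 × 10^9) = 55943.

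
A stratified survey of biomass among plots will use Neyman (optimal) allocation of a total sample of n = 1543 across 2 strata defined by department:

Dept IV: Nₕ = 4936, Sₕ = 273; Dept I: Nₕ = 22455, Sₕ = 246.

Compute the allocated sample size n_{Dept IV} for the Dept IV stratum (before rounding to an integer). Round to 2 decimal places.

302.59

Neyman allocation: nₕ = n·NₕSₕ / Σⱼ NⱼSⱼ.
Σ NⱼSⱼ = 4936·273 + 22455·246 = 6.871458 × 10^6.
n_{Dept IV} = 1543·4936·273 / (6.871458 × 10^6) = 302.59.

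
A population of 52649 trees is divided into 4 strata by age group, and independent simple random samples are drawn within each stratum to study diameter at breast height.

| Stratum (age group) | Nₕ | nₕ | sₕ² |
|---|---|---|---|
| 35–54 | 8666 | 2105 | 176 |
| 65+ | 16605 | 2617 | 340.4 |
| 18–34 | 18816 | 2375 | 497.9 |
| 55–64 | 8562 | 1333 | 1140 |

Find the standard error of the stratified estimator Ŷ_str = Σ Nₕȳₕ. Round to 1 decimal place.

Var(Ŷ_str) = Σₕ Nₕ²(1 − fₕ)sₕ²/nₕ.
35–54: 8666²·(1 − 2105/8666)·176/2105 = 4.7538918 × 10^6.
65+: 16605²·(1 − 2617/16605)·340.4/2617 = 3.021206 × 10^7.
18–34: 18816²·(1 − 2375/18816)·497.9/2375 = 6.4853594 × 10^7.
55–64: 8562²·(1 − 1333/8562)·1140/1333 = 5.29332 × 10^7.
Sum = 1.5275275 × 10^8.
SE = √(1.5275275 × 10^8) = 12359.3.

12359.3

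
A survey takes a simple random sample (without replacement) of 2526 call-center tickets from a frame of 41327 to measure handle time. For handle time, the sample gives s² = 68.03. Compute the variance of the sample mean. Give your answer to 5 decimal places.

0.02529

Under SRS without replacement, Var(ȳ) = (1 − f)·s²/n with f = n/N = 2526/41327 = 0.06112227.
Var(ȳ) = (1 − 0.06112227)·68.03/2526 = 0.93887773·0.026931908 = 0.025285769.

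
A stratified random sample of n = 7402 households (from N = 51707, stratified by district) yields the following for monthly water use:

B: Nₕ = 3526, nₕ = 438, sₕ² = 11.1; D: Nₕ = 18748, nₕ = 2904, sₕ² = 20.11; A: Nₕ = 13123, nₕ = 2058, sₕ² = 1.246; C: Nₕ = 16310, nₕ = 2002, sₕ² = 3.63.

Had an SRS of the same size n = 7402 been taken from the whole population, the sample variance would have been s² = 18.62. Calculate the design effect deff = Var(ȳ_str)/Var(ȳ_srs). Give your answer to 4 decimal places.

0.4935

Var(ȳ_str) = Σ Wₕ²(1−fₕ)sₕ²/nₕ with Wₕ = Nₕ/51707:
  B: (3526/51707)²·(1−438/3526)·11.1/438 = 1.0320715 × 10^-4
  D: (18748/51707)²·(1−2904/18748)·20.11/2904 = 7.6937232 × 10^-4
  A: (13123/51707)²·(1−2058/13123)·1.246/2058 = 3.2882024 × 10^-5
  C: (16310/51707)²·(1−2002/16310)·3.63/2002 = 1.5826204 × 10^-4
  → Var(ȳ_str) = 0.0010637235.
Var(ȳ_srs) = (1 − 7402/51707)·18.62/7402 = 0.0021554304.
deff = 0.0010637235 / 0.0021554304 = 0.4935.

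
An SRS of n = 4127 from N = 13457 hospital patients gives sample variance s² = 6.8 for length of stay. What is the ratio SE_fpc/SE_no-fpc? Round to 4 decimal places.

0.8327

f = n/N = 4127/13457 = 0.30668054.
SE_no-fpc = √(s²/n) = 0.040591698; SE_fpc = √((1−f)s²/n) = 0.033799005.
Ratio = √(1−f) = 0.83265807.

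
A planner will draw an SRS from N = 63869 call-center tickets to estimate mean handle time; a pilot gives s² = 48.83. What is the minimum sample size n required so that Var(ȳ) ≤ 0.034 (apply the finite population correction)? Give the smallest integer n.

Without fpc, n₀ = s²/D = 48.83/0.034 = 1436.1765.
With fpc, (1 − n/N)·s²/n ≤ D requires n ≥ n₀/(1 + n₀/N) = 1436.1765/(1 + 1436.1765/63869) = 1404.5924.
Rounding up, n = 1405.

1405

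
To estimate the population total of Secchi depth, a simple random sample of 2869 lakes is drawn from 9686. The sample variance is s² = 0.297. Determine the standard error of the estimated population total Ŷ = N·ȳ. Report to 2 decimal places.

Var(Ŷ) = N²·Var(ȳ) = N²·(1 − n/N)·s²/n.
f = 2869/9686 = 0.29620070; Var(ȳ) = 0.70379930·0.297/2869 = 7.2857578 × 10^-5.
Var(Ŷ) = 9686² · (7.2857578 × 10^-5) = 6835.3957.
SE(Ŷ) = √(6835.3957) = 82.68.

82.68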